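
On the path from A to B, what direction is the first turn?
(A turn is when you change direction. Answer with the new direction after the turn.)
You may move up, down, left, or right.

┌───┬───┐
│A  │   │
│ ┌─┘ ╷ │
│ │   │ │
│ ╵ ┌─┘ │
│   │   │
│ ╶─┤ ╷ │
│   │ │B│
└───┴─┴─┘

Directions: down, down, right, up, right, up, right, down, down, down
First turn direction: right

Solution:

┌───┬───┐
│A  │↱ ↓│
│ ┌─┘ ╷ │
│↓│↱ ↑│↓│
│ ╵ ┌─┘ │
│↳ ↑│  ↓│
│ ╶─┤ ╷ │
│   │ │B│
└───┴─┴─┘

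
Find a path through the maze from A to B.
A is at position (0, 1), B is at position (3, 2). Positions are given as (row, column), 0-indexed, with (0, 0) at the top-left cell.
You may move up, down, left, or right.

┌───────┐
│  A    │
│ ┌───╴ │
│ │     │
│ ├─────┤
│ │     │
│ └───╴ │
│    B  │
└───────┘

Finding the shortest path from (0, 1) to (3, 2):
Path length: 6 steps
Directions: left → down → down → down → right → right

Solution:

┌───────┐
│↓ A    │
│ ┌───╴ │
│↓│     │
│ ├─────┤
│↓│     │
│ └───╴ │
│↳ → B  │
└───────┘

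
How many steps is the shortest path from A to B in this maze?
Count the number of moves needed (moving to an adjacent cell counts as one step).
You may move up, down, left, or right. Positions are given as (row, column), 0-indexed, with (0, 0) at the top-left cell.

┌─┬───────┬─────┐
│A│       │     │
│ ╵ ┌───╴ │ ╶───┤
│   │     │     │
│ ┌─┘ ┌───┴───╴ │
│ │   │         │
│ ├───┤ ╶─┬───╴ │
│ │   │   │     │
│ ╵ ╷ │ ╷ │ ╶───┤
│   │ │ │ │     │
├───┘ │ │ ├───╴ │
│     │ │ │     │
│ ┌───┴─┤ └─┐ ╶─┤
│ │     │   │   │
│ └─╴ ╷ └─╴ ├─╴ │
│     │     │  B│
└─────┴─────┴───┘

Using BFS to find shortest path:
Start: (0, 0), End: (7, 7)
Path found:
(0,0) → (1,0) → (2,0) → (3,0) → (4,0) → (4,1) → (3,1) → (3,2) → (4,2) → (5,2) → (5,1) → (5,0) → (6,0) → (7,0) → (7,1) → (7,2) → (6,2) → (6,3) → (7,3) → (7,4) → (7,5) → (6,5) → (6,4) → (5,4) → (4,4) → (3,4) → (3,3) → (2,3) → (2,4) → (2,5) → (2,6) → (2,7) → (3,7) → (3,6) → (3,5) → (4,5) → (4,6) → (4,7) → (5,7) → (5,6) → (6,6) → (6,7) → (7,7)
Number of steps: 42

Solution:

┌─┬───────┬─────┐
│A│       │     │
│ ╵ ┌───╴ │ ╶───┤
│↓  │     │     │
│ ┌─┘ ┌───┴───╴ │
│↓│   │↱ → → → ↓│
│ ├───┤ ╶─┬───╴ │
│↓│↱ ↓│↑ ↰│↓ ← ↲│
│ ╵ ╷ │ ╷ │ ╶───┤
│↳ ↑│↓│ │↑│↳ → ↓│
├───┘ │ │ ├───╴ │
│↓ ← ↲│ │↑│  ↓ ↲│
│ ┌───┴─┤ └─┐ ╶─┤
│↓│  ↱ ↓│↑ ↰│↳ ↓│
│ └─╴ ╷ └─╴ ├─╴ │
│↳ → ↑│↳ → ↑│  B│
└─────┴─────┴───┘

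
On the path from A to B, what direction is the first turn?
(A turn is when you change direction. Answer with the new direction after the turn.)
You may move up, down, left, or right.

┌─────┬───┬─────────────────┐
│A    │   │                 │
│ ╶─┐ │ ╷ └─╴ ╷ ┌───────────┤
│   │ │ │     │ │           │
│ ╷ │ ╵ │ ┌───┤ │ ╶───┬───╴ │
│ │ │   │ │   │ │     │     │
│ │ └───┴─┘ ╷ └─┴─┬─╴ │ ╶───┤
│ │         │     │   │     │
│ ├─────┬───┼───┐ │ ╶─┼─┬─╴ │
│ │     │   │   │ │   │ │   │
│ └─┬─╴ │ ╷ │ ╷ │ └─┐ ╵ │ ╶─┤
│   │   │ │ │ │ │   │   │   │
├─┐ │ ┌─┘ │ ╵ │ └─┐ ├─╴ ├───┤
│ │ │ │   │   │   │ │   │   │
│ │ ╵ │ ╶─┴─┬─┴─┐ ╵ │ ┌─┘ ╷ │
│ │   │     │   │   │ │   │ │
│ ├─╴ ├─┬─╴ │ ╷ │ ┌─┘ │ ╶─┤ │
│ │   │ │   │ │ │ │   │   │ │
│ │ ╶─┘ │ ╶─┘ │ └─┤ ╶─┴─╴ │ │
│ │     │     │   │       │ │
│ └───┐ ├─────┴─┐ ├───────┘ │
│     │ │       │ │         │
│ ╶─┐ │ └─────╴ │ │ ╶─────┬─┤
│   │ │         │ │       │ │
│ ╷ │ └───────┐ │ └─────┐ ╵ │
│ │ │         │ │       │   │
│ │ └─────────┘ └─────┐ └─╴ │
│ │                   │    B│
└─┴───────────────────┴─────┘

Directions: down, right, down, down, right, right, right, right, up, right, down, right, right, down, down, right, down, down, left, up, left, up, up, left, down, down, left, up, up, left, down, down, left, down, right, right, down, left, down, right, right, up, up, right, down, down, right, down, down, down, right, right, right, down, right, right
First turn direction: right

Solution:

┌─────┬───┬─────────────────┐
│A    │   │                 │
│ ╶─┐ │ ╷ └─╴ ╷ ┌───────────┤
│↳ ↓│ │ │     │ │           │
│ ╷ │ ╵ │ ┌───┤ │ ╶───┬───╴ │
│ │↓│   │ │↱ ↓│ │     │     │
│ │ └───┴─┘ ╷ └─┴─┬─╴ │ ╶───┤
│ │↳ → → → ↑│↳ → ↓│   │     │
│ ├─────┬───┼───┐ │ ╶─┼─┬─╴ │
│ │     │↓ ↰│↓ ↰│↓│   │ │   │
│ └─┬─╴ │ ╷ │ ╷ │ └─┐ ╵ │ ╶─┤
│   │   │↓│↑│↓│↑│↳ ↓│   │   │
├─┐ │ ┌─┘ │ ╵ │ └─┐ ├─╴ ├───┤
│ │ │ │↓ ↲│↑ ↲│↑ ↰│↓│   │   │
│ │ ╵ │ ╶─┴─┬─┴─┐ ╵ │ ┌─┘ ╷ │
│ │   │↳ → ↓│↱ ↓│↑ ↲│ │   │ │
│ ├─╴ ├─┬─╴ │ ╷ │ ┌─┘ │ ╶─┤ │
│ │   │ │↓ ↲│↑│↓│ │   │   │ │
│ │ ╶─┘ │ ╶─┘ │ └─┤ ╶─┴─╴ │ │
│ │     │↳ → ↑│↳ ↓│       │ │
│ └───┐ ├─────┴─┐ ├───────┘ │
│     │ │       │↓│         │
│ ╶─┐ │ └─────╴ │ │ ╶─────┬─┤
│   │ │         │↓│       │ │
│ ╷ │ └───────┐ │ └─────┐ ╵ │
│ │ │         │ │↳ → → ↓│   │
│ │ └─────────┘ └─────┐ └─╴ │
│ │                   │↳ → B│
└─┴───────────────────┴─────┘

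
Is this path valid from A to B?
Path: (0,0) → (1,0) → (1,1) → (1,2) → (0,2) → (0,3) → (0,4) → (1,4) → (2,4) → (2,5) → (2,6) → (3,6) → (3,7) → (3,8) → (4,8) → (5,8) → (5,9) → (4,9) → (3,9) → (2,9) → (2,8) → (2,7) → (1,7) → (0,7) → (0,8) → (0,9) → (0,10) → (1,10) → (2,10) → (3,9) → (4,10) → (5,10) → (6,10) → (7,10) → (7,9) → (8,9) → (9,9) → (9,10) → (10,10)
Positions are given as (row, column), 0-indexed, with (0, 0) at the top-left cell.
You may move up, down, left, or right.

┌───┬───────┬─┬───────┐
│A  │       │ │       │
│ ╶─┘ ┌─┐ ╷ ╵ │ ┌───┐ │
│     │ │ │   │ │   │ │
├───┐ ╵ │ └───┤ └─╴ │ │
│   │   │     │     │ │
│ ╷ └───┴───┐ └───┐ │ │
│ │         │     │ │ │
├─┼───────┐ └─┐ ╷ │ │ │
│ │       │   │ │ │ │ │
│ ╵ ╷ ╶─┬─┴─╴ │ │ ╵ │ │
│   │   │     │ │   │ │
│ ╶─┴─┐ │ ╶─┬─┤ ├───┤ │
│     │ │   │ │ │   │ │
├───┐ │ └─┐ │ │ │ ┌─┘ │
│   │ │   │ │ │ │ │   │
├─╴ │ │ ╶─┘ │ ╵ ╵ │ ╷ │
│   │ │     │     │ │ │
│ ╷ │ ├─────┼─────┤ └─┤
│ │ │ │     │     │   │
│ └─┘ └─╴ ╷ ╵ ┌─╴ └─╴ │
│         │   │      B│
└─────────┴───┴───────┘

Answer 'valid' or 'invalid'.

Checking path validity:
Result: Invalid move at step 29: cannot move from (2, 10) to (3, 9).

invalid

Correct solution:

┌───┬───────┬─┬───────┐
│A  │↱ → ↓  │ │↱ → → ↓│
│ ╶─┘ ┌─┐ ╷ ╵ │ ┌───┐ │
│↳ → ↑│ │↓│   │↑│   │↓│
├───┐ ╵ │ └───┤ └─╴ │ │
│   │   │↳ → ↓│↑ ← ↰│↓│
│ ╷ └───┴───┐ └───┐ │ │
│ │         │↳ → ↓│↑│↓│
├─┼───────┐ └─┐ ╷ │ │ │
│ │       │   │ │↓│↑│↓│
│ ╵ ╷ ╶─┬─┴─╴ │ │ ╵ │ │
│   │   │     │ │↳ ↑│↓│
│ ╶─┴─┐ │ ╶─┬─┤ ├───┤ │
│     │ │   │ │ │   │↓│
├───┐ │ └─┐ │ │ │ ┌─┘ │
│   │ │   │ │ │ │ │↓ ↲│
├─╴ │ │ ╶─┘ │ ╵ ╵ │ ╷ │
│   │ │     │     │↓│ │
│ ╷ │ ├─────┼─────┤ └─┤
│ │ │ │     │     │↳ ↓│
│ └─┘ └─╴ ╷ ╵ ┌─╴ └─╴ │
│         │   │      B│
└─────────┴───┴───────┘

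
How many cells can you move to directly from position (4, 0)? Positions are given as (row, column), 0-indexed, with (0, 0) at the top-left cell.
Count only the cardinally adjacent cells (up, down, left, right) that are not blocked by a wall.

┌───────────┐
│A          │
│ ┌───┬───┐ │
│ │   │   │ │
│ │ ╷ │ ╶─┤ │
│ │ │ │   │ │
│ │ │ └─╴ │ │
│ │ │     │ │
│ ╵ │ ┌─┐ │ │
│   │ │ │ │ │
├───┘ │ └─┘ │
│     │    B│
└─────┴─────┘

Checking passable neighbors of (4, 0):
Neighbors: (3, 0), (4, 1)
Count: 2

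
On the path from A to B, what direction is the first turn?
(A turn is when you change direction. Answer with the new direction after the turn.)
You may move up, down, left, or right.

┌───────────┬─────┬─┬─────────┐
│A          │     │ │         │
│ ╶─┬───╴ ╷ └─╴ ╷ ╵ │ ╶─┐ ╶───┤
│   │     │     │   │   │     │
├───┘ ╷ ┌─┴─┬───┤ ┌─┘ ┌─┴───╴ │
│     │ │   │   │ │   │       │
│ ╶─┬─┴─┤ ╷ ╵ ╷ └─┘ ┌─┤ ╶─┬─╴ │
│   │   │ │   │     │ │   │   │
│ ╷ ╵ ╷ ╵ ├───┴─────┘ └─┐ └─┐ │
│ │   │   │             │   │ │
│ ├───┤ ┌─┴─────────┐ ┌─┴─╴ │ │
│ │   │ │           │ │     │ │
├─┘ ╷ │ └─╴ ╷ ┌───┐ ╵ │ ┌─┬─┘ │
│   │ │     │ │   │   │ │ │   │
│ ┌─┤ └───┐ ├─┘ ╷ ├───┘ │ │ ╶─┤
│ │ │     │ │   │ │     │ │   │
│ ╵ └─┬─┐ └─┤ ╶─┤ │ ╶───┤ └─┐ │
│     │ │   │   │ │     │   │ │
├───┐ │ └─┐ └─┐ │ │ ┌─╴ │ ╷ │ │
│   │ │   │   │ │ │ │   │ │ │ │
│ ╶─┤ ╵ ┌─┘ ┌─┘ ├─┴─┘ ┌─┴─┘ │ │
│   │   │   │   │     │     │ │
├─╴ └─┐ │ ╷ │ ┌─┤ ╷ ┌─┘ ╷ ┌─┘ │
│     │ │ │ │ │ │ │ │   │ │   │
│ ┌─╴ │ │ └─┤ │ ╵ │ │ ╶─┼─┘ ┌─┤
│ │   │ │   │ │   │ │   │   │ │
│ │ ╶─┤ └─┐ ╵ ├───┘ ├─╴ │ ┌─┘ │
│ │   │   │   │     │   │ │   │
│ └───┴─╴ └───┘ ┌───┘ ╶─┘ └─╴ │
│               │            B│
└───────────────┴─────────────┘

Directions: right, right, right, right, down, left, left, down, left, left, down, right, down, right, up, right, down, right, up, up, right, down, right, up, right, down, right, right, up, right, up, up, right, right, down, right, right, down, down, down, down, down, left, down, right, down, down, down, down, left, down, left, down, down, right, right
First turn direction: down

Solution:

┌───────────┬─────┬─┬─────────┐
│A → → → ↓  │     │ │↱ → ↓    │
│ ╶─┬───╴ ╷ └─╴ ╷ ╵ │ ╶─┐ ╶───┤
│   │↓ ← ↲│     │   │↑  │↳ → ↓│
├───┘ ╷ ┌─┴─┬───┤ ┌─┘ ┌─┴───╴ │
│↓ ← ↲│ │↱ ↓│↱ ↓│ │↱ ↑│      ↓│
│ ╶─┬─┴─┤ ╷ ╵ ╷ └─┘ ┌─┤ ╶─┬─╴ │
│↳ ↓│↱ ↓│↑│↳ ↑│↳ → ↑│ │   │  ↓│
│ ╷ ╵ ╷ ╵ ├───┴─────┘ └─┐ └─┐ │
│ │↳ ↑│↳ ↑│             │   │↓│
│ ├───┤ ┌─┴─────────┐ ┌─┴─╴ │ │
│ │   │ │           │ │     │↓│
├─┘ ╷ │ └─╴ ╷ ┌───┐ ╵ │ ┌─┬─┘ │
│   │ │     │ │   │   │ │ │↓ ↲│
│ ┌─┤ └───┐ ├─┘ ╷ ├───┘ │ │ ╶─┤
│ │ │     │ │   │ │     │ │↳ ↓│
│ ╵ └─┬─┐ └─┤ ╶─┤ │ ╶───┤ └─┐ │
│     │ │   │   │ │     │   │↓│
├───┐ │ └─┐ └─┐ │ │ ┌─╴ │ ╷ │ │
│   │ │   │   │ │ │ │   │ │ │↓│
│ ╶─┤ ╵ ┌─┘ ┌─┘ ├─┴─┘ ┌─┴─┘ │ │
│   │   │   │   │     │     │↓│
├─╴ └─┐ │ ╷ │ ┌─┤ ╷ ┌─┘ ╷ ┌─┘ │
│     │ │ │ │ │ │ │ │   │ │↓ ↲│
│ ┌─╴ │ │ └─┤ │ ╵ │ │ ╶─┼─┘ ┌─┤
│ │   │ │   │ │   │ │   │↓ ↲│ │
│ │ ╶─┤ └─┐ ╵ ├───┘ ├─╴ │ ┌─┘ │
│ │   │   │   │     │   │↓│   │
│ └───┴─╴ └───┘ ┌───┘ ╶─┘ └─╴ │
│               │        ↳ → B│
└───────────────┴─────────────┘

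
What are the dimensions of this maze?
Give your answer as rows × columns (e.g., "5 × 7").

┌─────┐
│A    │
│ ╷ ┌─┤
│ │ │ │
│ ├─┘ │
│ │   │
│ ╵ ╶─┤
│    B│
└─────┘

Counting the maze dimensions:
Rows (vertical): 4
Columns (horizontal): 3
Dimensions: 4 × 3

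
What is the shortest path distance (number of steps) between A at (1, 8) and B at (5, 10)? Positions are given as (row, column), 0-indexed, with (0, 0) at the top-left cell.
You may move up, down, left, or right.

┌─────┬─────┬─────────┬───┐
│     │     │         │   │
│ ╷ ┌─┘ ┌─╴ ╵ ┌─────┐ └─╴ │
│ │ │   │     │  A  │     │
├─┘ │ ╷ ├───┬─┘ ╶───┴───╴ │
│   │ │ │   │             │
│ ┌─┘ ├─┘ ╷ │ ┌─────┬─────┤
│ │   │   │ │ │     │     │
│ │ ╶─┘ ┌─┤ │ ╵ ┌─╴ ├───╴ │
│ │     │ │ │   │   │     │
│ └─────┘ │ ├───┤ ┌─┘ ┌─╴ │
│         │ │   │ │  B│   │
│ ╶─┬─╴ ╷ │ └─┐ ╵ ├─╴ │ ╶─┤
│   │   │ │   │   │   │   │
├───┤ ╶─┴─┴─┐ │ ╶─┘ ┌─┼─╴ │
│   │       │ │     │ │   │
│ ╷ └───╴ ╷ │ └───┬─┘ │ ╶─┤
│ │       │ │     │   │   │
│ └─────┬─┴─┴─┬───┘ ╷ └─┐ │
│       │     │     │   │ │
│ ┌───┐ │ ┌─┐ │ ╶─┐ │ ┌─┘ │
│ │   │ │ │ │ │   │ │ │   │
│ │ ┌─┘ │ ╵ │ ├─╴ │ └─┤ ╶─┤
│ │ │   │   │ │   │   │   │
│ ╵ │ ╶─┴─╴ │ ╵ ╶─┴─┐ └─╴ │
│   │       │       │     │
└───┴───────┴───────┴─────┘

Finding path from (1, 8) to (5, 10):
Path: (1,8) → (1,7) → (2,7) → (2,6) → (3,6) → (4,6) → (4,7) → (3,7) → (3,8) → (3,9) → (4,9) → (4,8) → (5,8) → (6,8) → (6,7) → (7,7) → (7,8) → (7,9) → (6,9) → (6,10) → (5,10)
Distance: 20 steps

Solution:

┌─────┬─────┬─────────┬───┐
│     │     │         │   │
│ ╷ ┌─┘ ┌─╴ ╵ ┌─────┐ └─╴ │
│ │ │   │     │↓ A  │     │
├─┘ │ ╷ ├───┬─┘ ╶───┴───╴ │
│   │ │ │   │↓ ↲          │
│ ┌─┘ ├─┘ ╷ │ ┌─────┬─────┤
│ │   │   │ │↓│↱ → ↓│     │
│ │ ╶─┘ ┌─┤ │ ╵ ┌─╴ ├───╴ │
│ │     │ │ │↳ ↑│↓ ↲│     │
│ └─────┘ │ ├───┤ ┌─┘ ┌─╴ │
│         │ │   │↓│  B│   │
│ ╶─┬─╴ ╷ │ └─┐ ╵ ├─╴ │ ╶─┤
│   │   │ │   │↓ ↲│↱ ↑│   │
├───┤ ╶─┴─┴─┐ │ ╶─┘ ┌─┼─╴ │
│   │       │ │↳ → ↑│ │   │
│ ╷ └───╴ ╷ │ └───┬─┘ │ ╶─┤
│ │       │ │     │   │   │
│ └─────┬─┴─┴─┬───┘ ╷ └─┐ │
│       │     │     │   │ │
│ ┌───┐ │ ┌─┐ │ ╶─┐ │ ┌─┘ │
│ │   │ │ │ │ │   │ │ │   │
│ │ ┌─┘ │ ╵ │ ├─╴ │ └─┤ ╶─┤
│ │ │   │   │ │   │   │   │
│ ╵ │ ╶─┴─╴ │ ╵ ╶─┴─┐ └─╴ │
│   │       │       │     │
└───┴───────┴───────┴─────┘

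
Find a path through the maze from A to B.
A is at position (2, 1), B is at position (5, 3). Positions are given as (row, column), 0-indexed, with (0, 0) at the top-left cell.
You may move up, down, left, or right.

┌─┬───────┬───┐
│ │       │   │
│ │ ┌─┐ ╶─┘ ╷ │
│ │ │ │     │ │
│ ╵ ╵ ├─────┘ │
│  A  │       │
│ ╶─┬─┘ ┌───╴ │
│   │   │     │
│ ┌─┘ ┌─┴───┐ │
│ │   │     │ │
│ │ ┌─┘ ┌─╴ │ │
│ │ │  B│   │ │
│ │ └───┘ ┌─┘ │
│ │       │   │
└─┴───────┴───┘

Finding the shortest path from (2, 1) to (5, 3):
Path length: 29 steps
Directions: up → up → right → right → down → right → right → up → right → down → down → left → left → left → down → left → down → left → down → down → right → right → right → up → right → up → left → left → down

Solution:

┌─┬───────┬───┐
│ │↱ → ↓  │↱ ↓│
│ │ ┌─┐ ╶─┘ ╷ │
│ │↑│ │↳ → ↑│↓│
│ ╵ ╵ ├─────┘ │
│  A  │↓ ← ← ↲│
│ ╶─┬─┘ ┌───╴ │
│   │↓ ↲│     │
│ ┌─┘ ┌─┴───┐ │
│ │↓ ↲│↓ ← ↰│ │
│ │ ┌─┘ ┌─╴ │ │
│ │↓│  B│↱ ↑│ │
│ │ └───┘ ┌─┘ │
│ │↳ → → ↑│   │
└─┴───────┴───┘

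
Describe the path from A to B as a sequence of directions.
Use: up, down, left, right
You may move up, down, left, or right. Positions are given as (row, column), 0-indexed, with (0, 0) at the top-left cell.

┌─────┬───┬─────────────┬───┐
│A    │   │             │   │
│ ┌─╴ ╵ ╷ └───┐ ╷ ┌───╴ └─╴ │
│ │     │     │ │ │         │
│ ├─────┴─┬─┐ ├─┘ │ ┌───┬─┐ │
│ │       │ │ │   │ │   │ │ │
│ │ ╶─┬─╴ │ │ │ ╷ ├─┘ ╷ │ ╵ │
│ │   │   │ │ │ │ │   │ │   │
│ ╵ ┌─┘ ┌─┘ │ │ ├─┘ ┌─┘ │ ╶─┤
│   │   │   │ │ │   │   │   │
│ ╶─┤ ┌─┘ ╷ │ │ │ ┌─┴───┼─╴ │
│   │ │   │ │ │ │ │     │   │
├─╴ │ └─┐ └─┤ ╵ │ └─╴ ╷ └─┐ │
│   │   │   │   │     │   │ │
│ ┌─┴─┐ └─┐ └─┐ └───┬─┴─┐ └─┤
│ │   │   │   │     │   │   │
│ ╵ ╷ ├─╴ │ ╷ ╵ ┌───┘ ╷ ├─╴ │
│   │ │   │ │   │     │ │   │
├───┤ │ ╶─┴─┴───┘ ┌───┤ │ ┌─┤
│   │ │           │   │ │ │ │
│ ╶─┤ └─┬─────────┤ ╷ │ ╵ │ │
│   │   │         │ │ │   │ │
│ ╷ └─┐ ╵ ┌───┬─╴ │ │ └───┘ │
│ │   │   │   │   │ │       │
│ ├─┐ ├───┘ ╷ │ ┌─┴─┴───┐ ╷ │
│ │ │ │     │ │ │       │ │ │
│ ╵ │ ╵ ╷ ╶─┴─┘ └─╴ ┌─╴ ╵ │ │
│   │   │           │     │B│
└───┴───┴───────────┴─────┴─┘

Finding the path and converting it to directions:
Path through cells: (0,0) → (1,0) → (2,0) → (3,0) → (4,0) → (5,0) → (5,1) → (6,1) → (6,0) → (7,0) → (8,0) → (8,1) → (7,1) → (7,2) → (8,2) → (9,2) → (10,2) → (10,3) → (11,3) → (11,4) → (10,4) → (10,5) → (10,6) → (10,7) → (10,8) → (11,8) → (11,7) → (12,7) → (13,7) → (13,8) → (13,9) → (12,9) → (12,10) → (12,11) → (13,11) → (13,12) → (12,12) → (11,12) → (11,13) → (12,13) → (13,13)
Directions: down, down, down, down, down, right, down, left, down, down, right, up, right, down, down, down, right, down, right, up, right, right, right, right, down, left, down, down, right, right, up, right, right, down, right, up, up, right, down, down

Solution:

┌─────┬───┬─────────────┬───┐
│A    │   │             │   │
│ ┌─╴ ╵ ╷ └───┐ ╷ ┌───╴ └─╴ │
│↓│     │     │ │ │         │
│ ├─────┴─┬─┐ ├─┘ │ ┌───┬─┐ │
│↓│       │ │ │   │ │   │ │ │
│ │ ╶─┬─╴ │ │ │ ╷ ├─┘ ╷ │ ╵ │
│↓│   │   │ │ │ │ │   │ │   │
│ ╵ ┌─┘ ┌─┘ │ │ ├─┘ ┌─┘ │ ╶─┤
│↓  │   │   │ │ │   │   │   │
│ ╶─┤ ┌─┘ ╷ │ │ │ ┌─┴───┼─╴ │
│↳ ↓│ │   │ │ │ │ │     │   │
├─╴ │ └─┐ └─┤ ╵ │ └─╴ ╷ └─┐ │
│↓ ↲│   │   │   │     │   │ │
│ ┌─┴─┐ └─┐ └─┐ └───┬─┴─┐ └─┤
│↓│↱ ↓│   │   │     │   │   │
│ ╵ ╷ ├─╴ │ ╷ ╵ ┌───┘ ╷ ├─╴ │
│↳ ↑│↓│   │ │   │     │ │   │
├───┤ │ ╶─┴─┴───┘ ┌───┤ │ ┌─┤
│   │↓│           │   │ │ │ │
│ ╶─┤ └─┬─────────┤ ╷ │ ╵ │ │
│   │↳ ↓│↱ → → → ↓│ │ │   │ │
│ ╷ └─┐ ╵ ┌───┬─╴ │ │ └───┘ │
│ │   │↳ ↑│   │↓ ↲│ │    ↱ ↓│
│ ├─┐ ├───┘ ╷ │ ┌─┴─┴───┐ ╷ │
│ │ │ │     │ │↓│  ↱ → ↓│↑│↓│
│ ╵ │ ╵ ╷ ╶─┴─┘ └─╴ ┌─╴ ╵ │ │
│   │   │      ↳ → ↑│  ↳ ↑│B│
└───┴───┴───────────┴─────┴─┘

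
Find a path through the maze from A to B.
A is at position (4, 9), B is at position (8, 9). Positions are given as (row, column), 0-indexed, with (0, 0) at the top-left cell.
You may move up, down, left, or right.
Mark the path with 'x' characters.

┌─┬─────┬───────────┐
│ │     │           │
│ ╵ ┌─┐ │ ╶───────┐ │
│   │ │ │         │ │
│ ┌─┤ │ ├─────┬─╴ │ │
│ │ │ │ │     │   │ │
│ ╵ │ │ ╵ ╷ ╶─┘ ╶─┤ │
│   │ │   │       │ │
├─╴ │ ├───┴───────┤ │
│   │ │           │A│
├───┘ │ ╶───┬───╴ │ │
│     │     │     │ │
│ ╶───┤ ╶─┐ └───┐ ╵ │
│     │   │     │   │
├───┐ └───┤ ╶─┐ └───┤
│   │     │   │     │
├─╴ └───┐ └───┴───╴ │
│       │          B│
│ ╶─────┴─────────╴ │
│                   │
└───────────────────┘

Finding the shortest path from (4, 9) to (8, 9):
Path length: 20 steps
Directions: down → down → left → up → up → left → left → left → left → left → down → right → right → down → right → right → down → right → right → down

Solution:

┌─┬─────┬───────────┐
│ │     │           │
│ ╵ ┌─┐ │ ╶───────┐ │
│   │ │ │         │ │
│ ┌─┤ │ ├─────┬─╴ │ │
│ │ │ │ │     │   │ │
│ ╵ │ │ ╵ ╷ ╶─┘ ╶─┤ │
│   │ │   │       │ │
├─╴ │ ├───┴───────┤ │
│   │ │x x x x x x│A│
├───┘ │ ╶───┬───╴ │ │
│     │x x x│    x│x│
│ ╶───┤ ╶─┐ └───┐ ╵ │
│     │   │x x x│x x│
├───┐ └───┤ ╶─┐ └───┤
│   │     │   │x x x│
├─╴ └───┐ └───┴───╴ │
│       │          B│
│ ╶─────┴─────────╴ │
│                   │
└───────────────────┘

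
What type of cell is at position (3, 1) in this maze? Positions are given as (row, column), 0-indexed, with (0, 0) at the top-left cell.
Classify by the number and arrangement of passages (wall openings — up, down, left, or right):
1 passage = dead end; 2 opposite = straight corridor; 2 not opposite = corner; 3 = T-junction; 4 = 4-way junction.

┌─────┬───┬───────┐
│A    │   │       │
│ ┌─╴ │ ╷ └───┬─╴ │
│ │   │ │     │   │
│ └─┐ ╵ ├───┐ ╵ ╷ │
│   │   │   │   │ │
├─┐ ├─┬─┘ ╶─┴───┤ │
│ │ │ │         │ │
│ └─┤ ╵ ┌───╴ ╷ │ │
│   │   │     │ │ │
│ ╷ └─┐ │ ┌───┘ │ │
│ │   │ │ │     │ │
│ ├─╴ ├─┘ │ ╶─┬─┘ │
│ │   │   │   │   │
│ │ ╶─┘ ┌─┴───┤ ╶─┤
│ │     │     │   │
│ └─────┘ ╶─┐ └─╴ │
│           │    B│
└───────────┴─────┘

Checking cell at (3, 1):
Number of passages: 1
Cell type: dead end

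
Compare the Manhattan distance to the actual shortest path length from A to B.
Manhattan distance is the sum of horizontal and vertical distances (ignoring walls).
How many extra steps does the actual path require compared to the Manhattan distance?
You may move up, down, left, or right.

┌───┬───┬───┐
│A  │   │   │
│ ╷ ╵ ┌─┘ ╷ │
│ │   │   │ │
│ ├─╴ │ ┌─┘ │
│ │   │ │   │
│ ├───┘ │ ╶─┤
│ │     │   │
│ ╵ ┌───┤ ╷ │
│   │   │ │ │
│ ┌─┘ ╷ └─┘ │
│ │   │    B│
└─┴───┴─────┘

Manhattan distance: |5 - 0| + |5 - 0| = 10
Actual path length: 20
Extra steps: 20 - 10 = 10

Solution:

┌───┬───┬───┐
│A  │   │↱ ↓│
│ ╷ ╵ ┌─┘ ╷ │
│↓│   │↱ ↑│↓│
│ ├─╴ │ ┌─┘ │
│↓│   │↑│↓ ↲│
│ ├───┘ │ ╶─┤
│↓│↱ → ↑│↳ ↓│
│ ╵ ┌───┤ ╷ │
│↳ ↑│   │ │↓│
│ ┌─┘ ╷ └─┘ │
│ │   │    B│
└─┴───┴─────┘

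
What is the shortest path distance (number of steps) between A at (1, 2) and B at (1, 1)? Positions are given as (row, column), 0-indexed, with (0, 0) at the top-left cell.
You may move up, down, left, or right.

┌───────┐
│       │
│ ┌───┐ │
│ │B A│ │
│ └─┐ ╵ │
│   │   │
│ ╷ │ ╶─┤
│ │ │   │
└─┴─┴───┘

Finding path from (1, 2) to (1, 1):
Path: (1,2) → (1,1)
Distance: 1 steps

Solution:

┌───────┐
│       │
│ ┌───┐ │
│ │B A│ │
│ └─┐ ╵ │
│   │   │
│ ╷ │ ╶─┤
│ │ │   │
└─┴─┴───┘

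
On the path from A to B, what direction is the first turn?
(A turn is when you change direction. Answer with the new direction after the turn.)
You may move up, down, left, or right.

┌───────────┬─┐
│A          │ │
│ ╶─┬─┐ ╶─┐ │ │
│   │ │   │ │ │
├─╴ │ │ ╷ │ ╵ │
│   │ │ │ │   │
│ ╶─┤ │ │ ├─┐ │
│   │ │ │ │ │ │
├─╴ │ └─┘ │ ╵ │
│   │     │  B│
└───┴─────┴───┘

Directions: right, right, right, right, right, down, down, right, down, down
First turn direction: down

Solution:

┌───────────┬─┐
│A → → → → ↓│ │
│ ╶─┬─┐ ╶─┐ │ │
│   │ │   │↓│ │
├─╴ │ │ ╷ │ ╵ │
│   │ │ │ │↳ ↓│
│ ╶─┤ │ │ ├─┐ │
│   │ │ │ │ │↓│
├─╴ │ └─┘ │ ╵ │
│   │     │  B│
└───┴─────┴───┘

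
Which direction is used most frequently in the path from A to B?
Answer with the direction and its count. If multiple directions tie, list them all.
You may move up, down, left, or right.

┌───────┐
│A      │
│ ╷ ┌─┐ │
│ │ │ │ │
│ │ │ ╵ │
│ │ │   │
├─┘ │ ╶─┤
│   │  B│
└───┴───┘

Directions: right, right, right, down, down, left, down, right
Counts: {'right': 4, 'down': 3, 'left': 1}
Most common: right (4 times)

Solution:

┌───────┐
│A → → ↓│
│ ╷ ┌─┐ │
│ │ │ │↓│
│ │ │ ╵ │
│ │ │↓ ↲│
├─┘ │ ╶─┤
│   │↳ B│
└───┴───┘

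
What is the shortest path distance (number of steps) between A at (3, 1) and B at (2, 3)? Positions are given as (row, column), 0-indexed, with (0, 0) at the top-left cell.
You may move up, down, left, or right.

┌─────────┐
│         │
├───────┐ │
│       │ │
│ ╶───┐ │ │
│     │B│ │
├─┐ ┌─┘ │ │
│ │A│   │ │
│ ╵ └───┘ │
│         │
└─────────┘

Finding path from (3, 1) to (2, 3):
Path: (3,1) → (2,1) → (2,0) → (1,0) → (1,1) → (1,2) → (1,3) → (2,3)
Distance: 7 steps

Solution:

┌─────────┐
│         │
├───────┐ │
│↱ → → ↓│ │
│ ╶───┐ │ │
│↑ ↰  │B│ │
├─┐ ┌─┘ │ │
│ │A│   │ │
│ ╵ └───┘ │
│         │
└─────────┘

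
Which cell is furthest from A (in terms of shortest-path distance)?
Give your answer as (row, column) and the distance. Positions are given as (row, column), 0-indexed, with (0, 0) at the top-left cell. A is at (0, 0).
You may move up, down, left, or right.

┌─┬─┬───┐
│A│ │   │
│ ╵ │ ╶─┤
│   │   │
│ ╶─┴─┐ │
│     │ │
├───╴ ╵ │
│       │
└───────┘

Computing BFS distances from A to all cells:
Furthest cell: (0, 3)
Distance: 11 steps

Path from A to the furthest cell:

┌─┬─┬───┐
│A│ │↱ B│
│ ╵ │ ╶─┤
│↓  │↑ ↰│
│ ╶─┴─┐ │
│↳ → ↓│↑│
├───╴ ╵ │
│    ↳ ↑│
└───────┘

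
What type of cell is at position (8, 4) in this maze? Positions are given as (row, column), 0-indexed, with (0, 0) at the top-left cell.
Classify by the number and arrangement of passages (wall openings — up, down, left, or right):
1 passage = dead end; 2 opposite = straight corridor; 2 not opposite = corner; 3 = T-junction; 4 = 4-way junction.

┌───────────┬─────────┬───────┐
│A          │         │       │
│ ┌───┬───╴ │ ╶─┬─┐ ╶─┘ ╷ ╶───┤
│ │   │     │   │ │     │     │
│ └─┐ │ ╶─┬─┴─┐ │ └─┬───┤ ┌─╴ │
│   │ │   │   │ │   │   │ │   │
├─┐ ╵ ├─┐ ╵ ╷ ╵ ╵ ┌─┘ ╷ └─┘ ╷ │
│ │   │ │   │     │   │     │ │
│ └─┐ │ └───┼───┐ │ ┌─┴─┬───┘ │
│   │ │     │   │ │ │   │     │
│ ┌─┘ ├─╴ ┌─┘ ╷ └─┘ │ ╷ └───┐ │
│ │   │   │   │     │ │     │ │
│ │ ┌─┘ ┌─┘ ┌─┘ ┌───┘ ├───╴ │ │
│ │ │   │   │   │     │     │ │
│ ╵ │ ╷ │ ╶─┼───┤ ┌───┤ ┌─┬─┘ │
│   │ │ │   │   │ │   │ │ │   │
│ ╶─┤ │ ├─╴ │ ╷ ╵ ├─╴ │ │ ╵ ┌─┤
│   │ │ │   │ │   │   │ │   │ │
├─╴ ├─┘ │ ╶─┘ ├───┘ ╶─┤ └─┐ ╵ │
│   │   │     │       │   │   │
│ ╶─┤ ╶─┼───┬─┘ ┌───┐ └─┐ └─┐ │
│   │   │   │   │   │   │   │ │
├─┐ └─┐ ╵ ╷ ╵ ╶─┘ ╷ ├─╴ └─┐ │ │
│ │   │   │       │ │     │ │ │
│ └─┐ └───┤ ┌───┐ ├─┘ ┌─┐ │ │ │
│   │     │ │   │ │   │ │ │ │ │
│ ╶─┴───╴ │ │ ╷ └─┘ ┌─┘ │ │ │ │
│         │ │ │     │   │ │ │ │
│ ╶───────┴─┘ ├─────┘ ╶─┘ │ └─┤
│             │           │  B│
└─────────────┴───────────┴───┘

Checking cell at (8, 4):
Number of passages: 2
Cell type: corner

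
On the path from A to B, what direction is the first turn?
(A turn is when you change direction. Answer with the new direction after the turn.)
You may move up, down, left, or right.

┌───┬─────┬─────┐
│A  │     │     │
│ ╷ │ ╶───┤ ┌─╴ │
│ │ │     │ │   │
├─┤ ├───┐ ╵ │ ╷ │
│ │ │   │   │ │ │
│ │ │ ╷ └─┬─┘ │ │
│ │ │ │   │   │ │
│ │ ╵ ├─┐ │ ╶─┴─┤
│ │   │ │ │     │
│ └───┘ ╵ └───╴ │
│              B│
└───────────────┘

Directions: right, down, down, down, down, right, up, up, right, down, right, down, down, right, right, right
First turn direction: down

Solution:

┌───┬─────┬─────┐
│A ↓│     │     │
│ ╷ │ ╶───┤ ┌─╴ │
│ │↓│     │ │   │
├─┤ ├───┐ ╵ │ ╷ │
│ │↓│↱ ↓│   │ │ │
│ │ │ ╷ └─┬─┘ │ │
│ │↓│↑│↳ ↓│   │ │
│ │ ╵ ├─┐ │ ╶─┴─┤
│ │↳ ↑│ │↓│     │
│ └───┘ ╵ └───╴ │
│        ↳ → → B│
└───────────────┘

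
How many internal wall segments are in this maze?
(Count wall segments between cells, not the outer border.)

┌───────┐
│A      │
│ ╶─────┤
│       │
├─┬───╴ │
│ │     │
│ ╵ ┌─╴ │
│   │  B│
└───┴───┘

Counting internal wall segments:
Total internal walls: 9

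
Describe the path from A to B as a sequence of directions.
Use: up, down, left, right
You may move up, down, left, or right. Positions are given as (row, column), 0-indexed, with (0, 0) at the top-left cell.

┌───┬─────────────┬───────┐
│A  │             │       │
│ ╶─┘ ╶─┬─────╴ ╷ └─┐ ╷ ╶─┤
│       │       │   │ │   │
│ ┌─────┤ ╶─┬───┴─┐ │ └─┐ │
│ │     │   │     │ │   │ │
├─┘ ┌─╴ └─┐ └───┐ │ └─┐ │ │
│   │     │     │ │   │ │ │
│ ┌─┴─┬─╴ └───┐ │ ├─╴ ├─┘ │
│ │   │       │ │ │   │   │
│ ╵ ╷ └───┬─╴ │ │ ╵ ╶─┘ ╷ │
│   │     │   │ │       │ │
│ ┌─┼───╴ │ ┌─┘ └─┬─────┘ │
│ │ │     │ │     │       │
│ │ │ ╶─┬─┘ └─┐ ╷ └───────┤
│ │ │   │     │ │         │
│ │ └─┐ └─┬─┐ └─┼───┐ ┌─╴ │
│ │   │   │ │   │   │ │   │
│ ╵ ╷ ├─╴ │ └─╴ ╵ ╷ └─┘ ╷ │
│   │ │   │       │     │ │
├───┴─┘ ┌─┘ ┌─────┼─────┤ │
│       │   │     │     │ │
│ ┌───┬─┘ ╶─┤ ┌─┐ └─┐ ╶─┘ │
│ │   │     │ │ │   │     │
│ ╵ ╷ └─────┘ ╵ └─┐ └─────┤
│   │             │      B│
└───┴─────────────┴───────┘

Finding the path and converting it to directions:
Path through cells: (0,0) → (1,0) → (1,1) → (1,2) → (0,2) → (0,3) → (0,4) → (0,5) → (0,6) → (0,7) → (1,7) → (1,6) → (1,5) → (1,4) → (2,4) → (2,5) → (3,5) → (3,6) → (3,7) → (4,7) → (5,7) → (6,7) → (6,8) → (7,8) → (7,9) → (7,10) → (7,11) → (7,12) → (8,12) → (8,11) → (9,11) → (9,10) → (9,9) → (8,9) → (8,8) → (9,8) → (9,7) → (8,7) → (8,6) → (7,6) → (7,5) → (6,5) → (5,5) → (5,6) → (4,6) → (4,5) → (4,4) → (3,4) → (3,3) → (2,3) → (2,2) → (2,1) → (3,1) → (3,0) → (4,0) → (5,0) → (5,1) → (4,1) → (4,2) → (5,2) → (5,3) → (5,4) → (6,4) → (6,3) → (6,2) → (7,2) → (7,3) → (8,3) → (8,4) → (9,4) → (9,3) → (10,3) → (10,2) → (10,1) → (10,0) → (11,0) → (12,0) → (12,1) → (11,1) → (11,2) → (12,2) → (12,3) → (12,4) → (12,5) → (12,6) → (11,6) → (10,6) → (10,7) → (10,8) → (11,8) → (11,9) → (12,9) → (12,10) → (12,11) → (12,12)
Directions: down, right, right, up, right, right, right, right, right, down, left, left, left, down, right, down, right, right, down, down, down, right, down, right, right, right, right, down, left, down, left, left, up, left, down, left, up, left, up, left, up, up, right, up, left, left, up, left, up, left, left, down, left, down, down, right, up, right, down, right, right, down, left, left, down, right, down, right, down, left, down, left, left, left, down, down, right, up, right, down, right, right, right, right, up, up, right, right, down, right, down, right, right, right

Solution:

┌───┬─────────────┬───────┐
│A  │↱ → → → → ↓  │       │
│ ╶─┘ ╶─┬─────╴ ╷ └─┐ ╷ ╶─┤
│↳ → ↑  │↓ ← ← ↲│   │ │   │
│ ┌─────┤ ╶─┬───┴─┐ │ └─┐ │
│ │↓ ← ↰│↳ ↓│     │ │   │ │
├─┘ ┌─╴ └─┐ └───┐ │ └─┐ │ │
│↓ ↲│  ↑ ↰│↳ → ↓│ │   │ │ │
│ ┌─┴─┬─╴ └───┐ │ ├─╴ ├─┘ │
│↓│↱ ↓│  ↑ ← ↰│↓│ │   │   │
│ ╵ ╷ └───┬─╴ │ │ ╵ ╶─┘ ╷ │
│↳ ↑│↳ → ↓│↱ ↑│↓│       │ │
│ ┌─┼───╴ │ ┌─┘ └─┬─────┘ │
│ │ │↓ ← ↲│↑│  ↳ ↓│       │
│ │ │ ╶─┬─┘ └─┐ ╷ └───────┤
│ │ │↳ ↓│  ↑ ↰│ │↳ → → → ↓│
│ │ └─┐ └─┬─┐ └─┼───┐ ┌─╴ │
│ │   │↳ ↓│ │↑ ↰│↓ ↰│ │↓ ↲│
│ ╵ ╷ ├─╴ │ └─╴ ╵ ╷ └─┘ ╷ │
│   │ │↓ ↲│    ↑ ↲│↑ ← ↲│ │
├───┴─┘ ┌─┘ ┌─────┼─────┤ │
│↓ ← ← ↲│   │↱ → ↓│     │ │
│ ┌───┬─┘ ╶─┤ ┌─┐ └─┐ ╶─┘ │
│↓│↱ ↓│     │↑│ │↳ ↓│     │
│ ╵ ╷ └─────┘ ╵ └─┐ └─────┤
│↳ ↑│↳ → → → ↑    │↳ → → B│
└───┴─────────────┴───────┘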